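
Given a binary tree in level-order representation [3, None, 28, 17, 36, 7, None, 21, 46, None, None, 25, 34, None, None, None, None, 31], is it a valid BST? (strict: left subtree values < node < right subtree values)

Level-order array: [3, None, 28, 17, 36, 7, None, 21, 46, None, None, 25, 34, None, None, None, None, 31]
Validate using subtree bounds (lo, hi): at each node, require lo < value < hi,
then recurse left with hi=value and right with lo=value.
Preorder trace (stopping at first violation):
  at node 3 with bounds (-inf, +inf): OK
  at node 28 with bounds (3, +inf): OK
  at node 17 with bounds (3, 28): OK
  at node 7 with bounds (3, 17): OK
  at node 36 with bounds (28, +inf): OK
  at node 21 with bounds (28, 36): VIOLATION
Node 21 violates its bound: not (28 < 21 < 36).
Result: Not a valid BST


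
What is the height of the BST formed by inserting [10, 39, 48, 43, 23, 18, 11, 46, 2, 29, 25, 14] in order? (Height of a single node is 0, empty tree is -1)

Insertion order: [10, 39, 48, 43, 23, 18, 11, 46, 2, 29, 25, 14]
Tree (level-order array): [10, 2, 39, None, None, 23, 48, 18, 29, 43, None, 11, None, 25, None, None, 46, None, 14]
Compute height bottom-up (empty subtree = -1):
  height(2) = 1 + max(-1, -1) = 0
  height(14) = 1 + max(-1, -1) = 0
  height(11) = 1 + max(-1, 0) = 1
  height(18) = 1 + max(1, -1) = 2
  height(25) = 1 + max(-1, -1) = 0
  height(29) = 1 + max(0, -1) = 1
  height(23) = 1 + max(2, 1) = 3
  height(46) = 1 + max(-1, -1) = 0
  height(43) = 1 + max(-1, 0) = 1
  height(48) = 1 + max(1, -1) = 2
  height(39) = 1 + max(3, 2) = 4
  height(10) = 1 + max(0, 4) = 5
Height = 5


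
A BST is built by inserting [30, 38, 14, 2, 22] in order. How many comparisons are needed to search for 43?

Search path for 43: 30 -> 38
Found: False
Comparisons: 2


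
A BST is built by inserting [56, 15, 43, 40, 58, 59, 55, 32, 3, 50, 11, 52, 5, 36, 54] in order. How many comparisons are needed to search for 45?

Search path for 45: 56 -> 15 -> 43 -> 55 -> 50
Found: False
Comparisons: 5


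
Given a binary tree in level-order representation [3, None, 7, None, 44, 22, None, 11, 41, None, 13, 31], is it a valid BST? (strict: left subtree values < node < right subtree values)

Level-order array: [3, None, 7, None, 44, 22, None, 11, 41, None, 13, 31]
Validate using subtree bounds (lo, hi): at each node, require lo < value < hi,
then recurse left with hi=value and right with lo=value.
Preorder trace (stopping at first violation):
  at node 3 with bounds (-inf, +inf): OK
  at node 7 with bounds (3, +inf): OK
  at node 44 with bounds (7, +inf): OK
  at node 22 with bounds (7, 44): OK
  at node 11 with bounds (7, 22): OK
  at node 13 with bounds (11, 22): OK
  at node 41 with bounds (22, 44): OK
  at node 31 with bounds (22, 41): OK
No violation found at any node.
Result: Valid BST


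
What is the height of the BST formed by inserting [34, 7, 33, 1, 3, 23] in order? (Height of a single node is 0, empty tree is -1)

Insertion order: [34, 7, 33, 1, 3, 23]
Tree (level-order array): [34, 7, None, 1, 33, None, 3, 23]
Compute height bottom-up (empty subtree = -1):
  height(3) = 1 + max(-1, -1) = 0
  height(1) = 1 + max(-1, 0) = 1
  height(23) = 1 + max(-1, -1) = 0
  height(33) = 1 + max(0, -1) = 1
  height(7) = 1 + max(1, 1) = 2
  height(34) = 1 + max(2, -1) = 3
Height = 3


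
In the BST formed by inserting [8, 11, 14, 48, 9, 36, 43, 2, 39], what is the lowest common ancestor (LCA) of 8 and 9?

Tree insertion order: [8, 11, 14, 48, 9, 36, 43, 2, 39]
Tree (level-order array): [8, 2, 11, None, None, 9, 14, None, None, None, 48, 36, None, None, 43, 39]
In a BST, the LCA of p=8, q=9 is the first node v on the
root-to-leaf path with p <= v <= q (go left if both < v, right if both > v).
Walk from root:
  at 8: 8 <= 8 <= 9, this is the LCA
LCA = 8


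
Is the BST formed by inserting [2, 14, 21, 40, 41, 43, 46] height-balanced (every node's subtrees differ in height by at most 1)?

Tree (level-order array): [2, None, 14, None, 21, None, 40, None, 41, None, 43, None, 46]
Definition: a tree is height-balanced if, at every node, |h(left) - h(right)| <= 1 (empty subtree has height -1).
Bottom-up per-node check:
  node 46: h_left=-1, h_right=-1, diff=0 [OK], height=0
  node 43: h_left=-1, h_right=0, diff=1 [OK], height=1
  node 41: h_left=-1, h_right=1, diff=2 [FAIL (|-1-1|=2 > 1)], height=2
  node 40: h_left=-1, h_right=2, diff=3 [FAIL (|-1-2|=3 > 1)], height=3
  node 21: h_left=-1, h_right=3, diff=4 [FAIL (|-1-3|=4 > 1)], height=4
  node 14: h_left=-1, h_right=4, diff=5 [FAIL (|-1-4|=5 > 1)], height=5
  node 2: h_left=-1, h_right=5, diff=6 [FAIL (|-1-5|=6 > 1)], height=6
Node 41 violates the condition: |-1 - 1| = 2 > 1.
Result: Not balanced


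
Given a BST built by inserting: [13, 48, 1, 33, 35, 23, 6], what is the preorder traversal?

Tree insertion order: [13, 48, 1, 33, 35, 23, 6]
Tree (level-order array): [13, 1, 48, None, 6, 33, None, None, None, 23, 35]
Preorder traversal: [13, 1, 6, 48, 33, 23, 35]


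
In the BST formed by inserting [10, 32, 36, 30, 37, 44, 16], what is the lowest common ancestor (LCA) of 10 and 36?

Tree insertion order: [10, 32, 36, 30, 37, 44, 16]
Tree (level-order array): [10, None, 32, 30, 36, 16, None, None, 37, None, None, None, 44]
In a BST, the LCA of p=10, q=36 is the first node v on the
root-to-leaf path with p <= v <= q (go left if both < v, right if both > v).
Walk from root:
  at 10: 10 <= 10 <= 36, this is the LCA
LCA = 10


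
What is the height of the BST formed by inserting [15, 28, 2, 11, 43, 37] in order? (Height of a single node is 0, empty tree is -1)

Insertion order: [15, 28, 2, 11, 43, 37]
Tree (level-order array): [15, 2, 28, None, 11, None, 43, None, None, 37]
Compute height bottom-up (empty subtree = -1):
  height(11) = 1 + max(-1, -1) = 0
  height(2) = 1 + max(-1, 0) = 1
  height(37) = 1 + max(-1, -1) = 0
  height(43) = 1 + max(0, -1) = 1
  height(28) = 1 + max(-1, 1) = 2
  height(15) = 1 + max(1, 2) = 3
Height = 3


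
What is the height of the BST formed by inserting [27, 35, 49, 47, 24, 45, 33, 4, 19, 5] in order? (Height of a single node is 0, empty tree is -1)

Insertion order: [27, 35, 49, 47, 24, 45, 33, 4, 19, 5]
Tree (level-order array): [27, 24, 35, 4, None, 33, 49, None, 19, None, None, 47, None, 5, None, 45]
Compute height bottom-up (empty subtree = -1):
  height(5) = 1 + max(-1, -1) = 0
  height(19) = 1 + max(0, -1) = 1
  height(4) = 1 + max(-1, 1) = 2
  height(24) = 1 + max(2, -1) = 3
  height(33) = 1 + max(-1, -1) = 0
  height(45) = 1 + max(-1, -1) = 0
  height(47) = 1 + max(0, -1) = 1
  height(49) = 1 + max(1, -1) = 2
  height(35) = 1 + max(0, 2) = 3
  height(27) = 1 + max(3, 3) = 4
Height = 4


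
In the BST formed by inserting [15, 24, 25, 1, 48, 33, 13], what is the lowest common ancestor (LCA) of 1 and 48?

Tree insertion order: [15, 24, 25, 1, 48, 33, 13]
Tree (level-order array): [15, 1, 24, None, 13, None, 25, None, None, None, 48, 33]
In a BST, the LCA of p=1, q=48 is the first node v on the
root-to-leaf path with p <= v <= q (go left if both < v, right if both > v).
Walk from root:
  at 15: 1 <= 15 <= 48, this is the LCA
LCA = 15


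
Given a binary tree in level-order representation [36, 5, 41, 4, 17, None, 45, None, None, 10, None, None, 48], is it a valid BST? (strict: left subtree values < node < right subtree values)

Level-order array: [36, 5, 41, 4, 17, None, 45, None, None, 10, None, None, 48]
Validate using subtree bounds (lo, hi): at each node, require lo < value < hi,
then recurse left with hi=value and right with lo=value.
Preorder trace (stopping at first violation):
  at node 36 with bounds (-inf, +inf): OK
  at node 5 with bounds (-inf, 36): OK
  at node 4 with bounds (-inf, 5): OK
  at node 17 with bounds (5, 36): OK
  at node 10 with bounds (5, 17): OK
  at node 41 with bounds (36, +inf): OK
  at node 45 with bounds (41, +inf): OK
  at node 48 with bounds (45, +inf): OK
No violation found at any node.
Result: Valid BST


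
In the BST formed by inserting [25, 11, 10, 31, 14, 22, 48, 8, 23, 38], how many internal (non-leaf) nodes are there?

Tree built from: [25, 11, 10, 31, 14, 22, 48, 8, 23, 38]
Tree (level-order array): [25, 11, 31, 10, 14, None, 48, 8, None, None, 22, 38, None, None, None, None, 23]
Rule: An internal node has at least one child.
Per-node child counts:
  node 25: 2 child(ren)
  node 11: 2 child(ren)
  node 10: 1 child(ren)
  node 8: 0 child(ren)
  node 14: 1 child(ren)
  node 22: 1 child(ren)
  node 23: 0 child(ren)
  node 31: 1 child(ren)
  node 48: 1 child(ren)
  node 38: 0 child(ren)
Matching nodes: [25, 11, 10, 14, 22, 31, 48]
Count of internal (non-leaf) nodes: 7


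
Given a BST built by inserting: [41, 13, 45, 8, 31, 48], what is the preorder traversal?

Tree insertion order: [41, 13, 45, 8, 31, 48]
Tree (level-order array): [41, 13, 45, 8, 31, None, 48]
Preorder traversal: [41, 13, 8, 31, 45, 48]


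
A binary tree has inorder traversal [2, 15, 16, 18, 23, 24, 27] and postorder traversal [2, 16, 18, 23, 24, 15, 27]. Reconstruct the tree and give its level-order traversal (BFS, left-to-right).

Inorder:   [2, 15, 16, 18, 23, 24, 27]
Postorder: [2, 16, 18, 23, 24, 15, 27]
Algorithm: postorder visits root last, so walk postorder right-to-left;
each value is the root of the current inorder slice — split it at that
value, recurse on the right subtree first, then the left.
Recursive splits:
  root=27; inorder splits into left=[2, 15, 16, 18, 23, 24], right=[]
  root=15; inorder splits into left=[2], right=[16, 18, 23, 24]
  root=24; inorder splits into left=[16, 18, 23], right=[]
  root=23; inorder splits into left=[16, 18], right=[]
  root=18; inorder splits into left=[16], right=[]
  root=16; inorder splits into left=[], right=[]
  root=2; inorder splits into left=[], right=[]
Reconstructed level-order: [27, 15, 2, 24, 23, 18, 16]


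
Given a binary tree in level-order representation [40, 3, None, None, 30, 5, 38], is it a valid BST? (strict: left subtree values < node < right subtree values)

Level-order array: [40, 3, None, None, 30, 5, 38]
Validate using subtree bounds (lo, hi): at each node, require lo < value < hi,
then recurse left with hi=value and right with lo=value.
Preorder trace (stopping at first violation):
  at node 40 with bounds (-inf, +inf): OK
  at node 3 with bounds (-inf, 40): OK
  at node 30 with bounds (3, 40): OK
  at node 5 with bounds (3, 30): OK
  at node 38 with bounds (30, 40): OK
No violation found at any node.
Result: Valid BST


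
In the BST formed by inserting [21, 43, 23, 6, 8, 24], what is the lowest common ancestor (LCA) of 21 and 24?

Tree insertion order: [21, 43, 23, 6, 8, 24]
Tree (level-order array): [21, 6, 43, None, 8, 23, None, None, None, None, 24]
In a BST, the LCA of p=21, q=24 is the first node v on the
root-to-leaf path with p <= v <= q (go left if both < v, right if both > v).
Walk from root:
  at 21: 21 <= 21 <= 24, this is the LCA
LCA = 21


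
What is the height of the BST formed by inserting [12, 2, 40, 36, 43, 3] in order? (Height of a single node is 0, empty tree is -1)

Insertion order: [12, 2, 40, 36, 43, 3]
Tree (level-order array): [12, 2, 40, None, 3, 36, 43]
Compute height bottom-up (empty subtree = -1):
  height(3) = 1 + max(-1, -1) = 0
  height(2) = 1 + max(-1, 0) = 1
  height(36) = 1 + max(-1, -1) = 0
  height(43) = 1 + max(-1, -1) = 0
  height(40) = 1 + max(0, 0) = 1
  height(12) = 1 + max(1, 1) = 2
Height = 2


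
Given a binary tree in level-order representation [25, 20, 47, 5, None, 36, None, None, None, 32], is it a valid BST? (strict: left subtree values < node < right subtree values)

Level-order array: [25, 20, 47, 5, None, 36, None, None, None, 32]
Validate using subtree bounds (lo, hi): at each node, require lo < value < hi,
then recurse left with hi=value and right with lo=value.
Preorder trace (stopping at first violation):
  at node 25 with bounds (-inf, +inf): OK
  at node 20 with bounds (-inf, 25): OK
  at node 5 with bounds (-inf, 20): OK
  at node 47 with bounds (25, +inf): OK
  at node 36 with bounds (25, 47): OK
  at node 32 with bounds (25, 36): OK
No violation found at any node.
Result: Valid BST


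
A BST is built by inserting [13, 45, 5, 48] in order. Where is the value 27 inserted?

Starting tree (level order): [13, 5, 45, None, None, None, 48]
Insertion path: 13 -> 45
Result: insert 27 as left child of 45
Final tree (level order): [13, 5, 45, None, None, 27, 48]


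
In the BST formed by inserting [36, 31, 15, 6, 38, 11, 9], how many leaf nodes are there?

Tree built from: [36, 31, 15, 6, 38, 11, 9]
Tree (level-order array): [36, 31, 38, 15, None, None, None, 6, None, None, 11, 9]
Rule: A leaf has 0 children.
Per-node child counts:
  node 36: 2 child(ren)
  node 31: 1 child(ren)
  node 15: 1 child(ren)
  node 6: 1 child(ren)
  node 11: 1 child(ren)
  node 9: 0 child(ren)
  node 38: 0 child(ren)
Matching nodes: [9, 38]
Count of leaf nodes: 2


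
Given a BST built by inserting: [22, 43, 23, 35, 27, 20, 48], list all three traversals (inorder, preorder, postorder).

Tree insertion order: [22, 43, 23, 35, 27, 20, 48]
Tree (level-order array): [22, 20, 43, None, None, 23, 48, None, 35, None, None, 27]
Inorder (L, root, R): [20, 22, 23, 27, 35, 43, 48]
Preorder (root, L, R): [22, 20, 43, 23, 35, 27, 48]
Postorder (L, R, root): [20, 27, 35, 23, 48, 43, 22]


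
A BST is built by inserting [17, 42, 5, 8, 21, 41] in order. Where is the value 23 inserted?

Starting tree (level order): [17, 5, 42, None, 8, 21, None, None, None, None, 41]
Insertion path: 17 -> 42 -> 21 -> 41
Result: insert 23 as left child of 41
Final tree (level order): [17, 5, 42, None, 8, 21, None, None, None, None, 41, 23]


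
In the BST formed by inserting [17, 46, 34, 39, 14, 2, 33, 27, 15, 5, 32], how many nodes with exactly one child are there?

Tree built from: [17, 46, 34, 39, 14, 2, 33, 27, 15, 5, 32]
Tree (level-order array): [17, 14, 46, 2, 15, 34, None, None, 5, None, None, 33, 39, None, None, 27, None, None, None, None, 32]
Rule: These are nodes with exactly 1 non-null child.
Per-node child counts:
  node 17: 2 child(ren)
  node 14: 2 child(ren)
  node 2: 1 child(ren)
  node 5: 0 child(ren)
  node 15: 0 child(ren)
  node 46: 1 child(ren)
  node 34: 2 child(ren)
  node 33: 1 child(ren)
  node 27: 1 child(ren)
  node 32: 0 child(ren)
  node 39: 0 child(ren)
Matching nodes: [2, 46, 33, 27]
Count of nodes with exactly one child: 4


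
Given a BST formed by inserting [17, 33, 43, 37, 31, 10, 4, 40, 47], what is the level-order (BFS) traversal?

Tree insertion order: [17, 33, 43, 37, 31, 10, 4, 40, 47]
Tree (level-order array): [17, 10, 33, 4, None, 31, 43, None, None, None, None, 37, 47, None, 40]
BFS from the root, enqueuing left then right child of each popped node:
  queue [17] -> pop 17, enqueue [10, 33], visited so far: [17]
  queue [10, 33] -> pop 10, enqueue [4], visited so far: [17, 10]
  queue [33, 4] -> pop 33, enqueue [31, 43], visited so far: [17, 10, 33]
  queue [4, 31, 43] -> pop 4, enqueue [none], visited so far: [17, 10, 33, 4]
  queue [31, 43] -> pop 31, enqueue [none], visited so far: [17, 10, 33, 4, 31]
  queue [43] -> pop 43, enqueue [37, 47], visited so far: [17, 10, 33, 4, 31, 43]
  queue [37, 47] -> pop 37, enqueue [40], visited so far: [17, 10, 33, 4, 31, 43, 37]
  queue [47, 40] -> pop 47, enqueue [none], visited so far: [17, 10, 33, 4, 31, 43, 37, 47]
  queue [40] -> pop 40, enqueue [none], visited so far: [17, 10, 33, 4, 31, 43, 37, 47, 40]
Result: [17, 10, 33, 4, 31, 43, 37, 47, 40]


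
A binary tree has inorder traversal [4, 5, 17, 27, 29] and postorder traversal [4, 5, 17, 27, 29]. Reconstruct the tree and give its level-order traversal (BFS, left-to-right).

Inorder:   [4, 5, 17, 27, 29]
Postorder: [4, 5, 17, 27, 29]
Algorithm: postorder visits root last, so walk postorder right-to-left;
each value is the root of the current inorder slice — split it at that
value, recurse on the right subtree first, then the left.
Recursive splits:
  root=29; inorder splits into left=[4, 5, 17, 27], right=[]
  root=27; inorder splits into left=[4, 5, 17], right=[]
  root=17; inorder splits into left=[4, 5], right=[]
  root=5; inorder splits into left=[4], right=[]
  root=4; inorder splits into left=[], right=[]
Reconstructed level-order: [29, 27, 17, 5, 4]


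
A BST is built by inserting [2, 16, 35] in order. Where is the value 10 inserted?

Starting tree (level order): [2, None, 16, None, 35]
Insertion path: 2 -> 16
Result: insert 10 as left child of 16
Final tree (level order): [2, None, 16, 10, 35]


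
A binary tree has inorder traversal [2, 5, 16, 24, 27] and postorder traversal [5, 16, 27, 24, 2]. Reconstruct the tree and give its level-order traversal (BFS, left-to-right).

Inorder:   [2, 5, 16, 24, 27]
Postorder: [5, 16, 27, 24, 2]
Algorithm: postorder visits root last, so walk postorder right-to-left;
each value is the root of the current inorder slice — split it at that
value, recurse on the right subtree first, then the left.
Recursive splits:
  root=2; inorder splits into left=[], right=[5, 16, 24, 27]
  root=24; inorder splits into left=[5, 16], right=[27]
  root=27; inorder splits into left=[], right=[]
  root=16; inorder splits into left=[5], right=[]
  root=5; inorder splits into left=[], right=[]
Reconstructed level-order: [2, 24, 16, 27, 5]


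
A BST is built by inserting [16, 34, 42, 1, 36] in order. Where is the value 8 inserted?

Starting tree (level order): [16, 1, 34, None, None, None, 42, 36]
Insertion path: 16 -> 1
Result: insert 8 as right child of 1
Final tree (level order): [16, 1, 34, None, 8, None, 42, None, None, 36]


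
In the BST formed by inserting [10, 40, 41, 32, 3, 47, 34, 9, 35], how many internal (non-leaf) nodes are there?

Tree built from: [10, 40, 41, 32, 3, 47, 34, 9, 35]
Tree (level-order array): [10, 3, 40, None, 9, 32, 41, None, None, None, 34, None, 47, None, 35]
Rule: An internal node has at least one child.
Per-node child counts:
  node 10: 2 child(ren)
  node 3: 1 child(ren)
  node 9: 0 child(ren)
  node 40: 2 child(ren)
  node 32: 1 child(ren)
  node 34: 1 child(ren)
  node 35: 0 child(ren)
  node 41: 1 child(ren)
  node 47: 0 child(ren)
Matching nodes: [10, 3, 40, 32, 34, 41]
Count of internal (non-leaf) nodes: 6


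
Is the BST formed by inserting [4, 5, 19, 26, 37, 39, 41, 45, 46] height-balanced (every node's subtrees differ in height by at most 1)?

Tree (level-order array): [4, None, 5, None, 19, None, 26, None, 37, None, 39, None, 41, None, 45, None, 46]
Definition: a tree is height-balanced if, at every node, |h(left) - h(right)| <= 1 (empty subtree has height -1).
Bottom-up per-node check:
  node 46: h_left=-1, h_right=-1, diff=0 [OK], height=0
  node 45: h_left=-1, h_right=0, diff=1 [OK], height=1
  node 41: h_left=-1, h_right=1, diff=2 [FAIL (|-1-1|=2 > 1)], height=2
  node 39: h_left=-1, h_right=2, diff=3 [FAIL (|-1-2|=3 > 1)], height=3
  node 37: h_left=-1, h_right=3, diff=4 [FAIL (|-1-3|=4 > 1)], height=4
  node 26: h_left=-1, h_right=4, diff=5 [FAIL (|-1-4|=5 > 1)], height=5
  node 19: h_left=-1, h_right=5, diff=6 [FAIL (|-1-5|=6 > 1)], height=6
  node 5: h_left=-1, h_right=6, diff=7 [FAIL (|-1-6|=7 > 1)], height=7
  node 4: h_left=-1, h_right=7, diff=8 [FAIL (|-1-7|=8 > 1)], height=8
Node 41 violates the condition: |-1 - 1| = 2 > 1.
Result: Not balanced


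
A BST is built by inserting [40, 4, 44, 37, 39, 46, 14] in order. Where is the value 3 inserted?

Starting tree (level order): [40, 4, 44, None, 37, None, 46, 14, 39]
Insertion path: 40 -> 4
Result: insert 3 as left child of 4
Final tree (level order): [40, 4, 44, 3, 37, None, 46, None, None, 14, 39]


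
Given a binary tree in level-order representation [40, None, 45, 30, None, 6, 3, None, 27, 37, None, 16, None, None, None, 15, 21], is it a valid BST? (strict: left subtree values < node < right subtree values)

Level-order array: [40, None, 45, 30, None, 6, 3, None, 27, 37, None, 16, None, None, None, 15, 21]
Validate using subtree bounds (lo, hi): at each node, require lo < value < hi,
then recurse left with hi=value and right with lo=value.
Preorder trace (stopping at first violation):
  at node 40 with bounds (-inf, +inf): OK
  at node 45 with bounds (40, +inf): OK
  at node 30 with bounds (40, 45): VIOLATION
Node 30 violates its bound: not (40 < 30 < 45).
Result: Not a valid BST


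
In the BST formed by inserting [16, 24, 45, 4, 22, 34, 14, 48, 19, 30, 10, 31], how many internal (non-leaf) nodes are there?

Tree built from: [16, 24, 45, 4, 22, 34, 14, 48, 19, 30, 10, 31]
Tree (level-order array): [16, 4, 24, None, 14, 22, 45, 10, None, 19, None, 34, 48, None, None, None, None, 30, None, None, None, None, 31]
Rule: An internal node has at least one child.
Per-node child counts:
  node 16: 2 child(ren)
  node 4: 1 child(ren)
  node 14: 1 child(ren)
  node 10: 0 child(ren)
  node 24: 2 child(ren)
  node 22: 1 child(ren)
  node 19: 0 child(ren)
  node 45: 2 child(ren)
  node 34: 1 child(ren)
  node 30: 1 child(ren)
  node 31: 0 child(ren)
  node 48: 0 child(ren)
Matching nodes: [16, 4, 14, 24, 22, 45, 34, 30]
Count of internal (non-leaf) nodes: 8


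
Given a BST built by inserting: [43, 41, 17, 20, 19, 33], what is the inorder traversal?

Tree insertion order: [43, 41, 17, 20, 19, 33]
Tree (level-order array): [43, 41, None, 17, None, None, 20, 19, 33]
Inorder traversal: [17, 19, 20, 33, 41, 43]


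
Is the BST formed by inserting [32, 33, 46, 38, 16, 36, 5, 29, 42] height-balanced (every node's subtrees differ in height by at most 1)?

Tree (level-order array): [32, 16, 33, 5, 29, None, 46, None, None, None, None, 38, None, 36, 42]
Definition: a tree is height-balanced if, at every node, |h(left) - h(right)| <= 1 (empty subtree has height -1).
Bottom-up per-node check:
  node 5: h_left=-1, h_right=-1, diff=0 [OK], height=0
  node 29: h_left=-1, h_right=-1, diff=0 [OK], height=0
  node 16: h_left=0, h_right=0, diff=0 [OK], height=1
  node 36: h_left=-1, h_right=-1, diff=0 [OK], height=0
  node 42: h_left=-1, h_right=-1, diff=0 [OK], height=0
  node 38: h_left=0, h_right=0, diff=0 [OK], height=1
  node 46: h_left=1, h_right=-1, diff=2 [FAIL (|1--1|=2 > 1)], height=2
  node 33: h_left=-1, h_right=2, diff=3 [FAIL (|-1-2|=3 > 1)], height=3
  node 32: h_left=1, h_right=3, diff=2 [FAIL (|1-3|=2 > 1)], height=4
Node 46 violates the condition: |1 - -1| = 2 > 1.
Result: Not balanced


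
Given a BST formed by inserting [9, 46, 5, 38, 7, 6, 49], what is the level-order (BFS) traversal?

Tree insertion order: [9, 46, 5, 38, 7, 6, 49]
Tree (level-order array): [9, 5, 46, None, 7, 38, 49, 6]
BFS from the root, enqueuing left then right child of each popped node:
  queue [9] -> pop 9, enqueue [5, 46], visited so far: [9]
  queue [5, 46] -> pop 5, enqueue [7], visited so far: [9, 5]
  queue [46, 7] -> pop 46, enqueue [38, 49], visited so far: [9, 5, 46]
  queue [7, 38, 49] -> pop 7, enqueue [6], visited so far: [9, 5, 46, 7]
  queue [38, 49, 6] -> pop 38, enqueue [none], visited so far: [9, 5, 46, 7, 38]
  queue [49, 6] -> pop 49, enqueue [none], visited so far: [9, 5, 46, 7, 38, 49]
  queue [6] -> pop 6, enqueue [none], visited so far: [9, 5, 46, 7, 38, 49, 6]
Result: [9, 5, 46, 7, 38, 49, 6]


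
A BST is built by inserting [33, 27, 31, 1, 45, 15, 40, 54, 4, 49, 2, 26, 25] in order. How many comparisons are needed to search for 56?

Search path for 56: 33 -> 45 -> 54
Found: False
Comparisons: 3


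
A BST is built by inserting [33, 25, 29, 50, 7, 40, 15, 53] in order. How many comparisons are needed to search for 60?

Search path for 60: 33 -> 50 -> 53
Found: False
Comparisons: 3


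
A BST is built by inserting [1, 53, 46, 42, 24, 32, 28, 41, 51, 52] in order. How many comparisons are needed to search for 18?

Search path for 18: 1 -> 53 -> 46 -> 42 -> 24
Found: False
Comparisons: 5


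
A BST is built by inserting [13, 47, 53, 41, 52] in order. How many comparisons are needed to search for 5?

Search path for 5: 13
Found: False
Comparisons: 1


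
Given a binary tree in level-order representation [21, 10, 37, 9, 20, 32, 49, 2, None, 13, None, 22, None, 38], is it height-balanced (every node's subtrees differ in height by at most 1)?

Tree (level-order array): [21, 10, 37, 9, 20, 32, 49, 2, None, 13, None, 22, None, 38]
Definition: a tree is height-balanced if, at every node, |h(left) - h(right)| <= 1 (empty subtree has height -1).
Bottom-up per-node check:
  node 2: h_left=-1, h_right=-1, diff=0 [OK], height=0
  node 9: h_left=0, h_right=-1, diff=1 [OK], height=1
  node 13: h_left=-1, h_right=-1, diff=0 [OK], height=0
  node 20: h_left=0, h_right=-1, diff=1 [OK], height=1
  node 10: h_left=1, h_right=1, diff=0 [OK], height=2
  node 22: h_left=-1, h_right=-1, diff=0 [OK], height=0
  node 32: h_left=0, h_right=-1, diff=1 [OK], height=1
  node 38: h_left=-1, h_right=-1, diff=0 [OK], height=0
  node 49: h_left=0, h_right=-1, diff=1 [OK], height=1
  node 37: h_left=1, h_right=1, diff=0 [OK], height=2
  node 21: h_left=2, h_right=2, diff=0 [OK], height=3
All nodes satisfy the balance condition.
Result: Balanced


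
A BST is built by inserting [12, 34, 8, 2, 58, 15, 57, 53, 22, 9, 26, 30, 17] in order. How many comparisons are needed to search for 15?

Search path for 15: 12 -> 34 -> 15
Found: True
Comparisons: 3


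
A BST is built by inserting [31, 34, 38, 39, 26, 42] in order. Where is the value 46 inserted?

Starting tree (level order): [31, 26, 34, None, None, None, 38, None, 39, None, 42]
Insertion path: 31 -> 34 -> 38 -> 39 -> 42
Result: insert 46 as right child of 42
Final tree (level order): [31, 26, 34, None, None, None, 38, None, 39, None, 42, None, 46]


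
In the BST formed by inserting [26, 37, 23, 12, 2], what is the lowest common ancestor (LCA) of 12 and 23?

Tree insertion order: [26, 37, 23, 12, 2]
Tree (level-order array): [26, 23, 37, 12, None, None, None, 2]
In a BST, the LCA of p=12, q=23 is the first node v on the
root-to-leaf path with p <= v <= q (go left if both < v, right if both > v).
Walk from root:
  at 26: both 12 and 23 < 26, go left
  at 23: 12 <= 23 <= 23, this is the LCA
LCA = 23


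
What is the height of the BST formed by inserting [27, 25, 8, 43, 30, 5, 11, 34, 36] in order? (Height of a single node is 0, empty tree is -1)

Insertion order: [27, 25, 8, 43, 30, 5, 11, 34, 36]
Tree (level-order array): [27, 25, 43, 8, None, 30, None, 5, 11, None, 34, None, None, None, None, None, 36]
Compute height bottom-up (empty subtree = -1):
  height(5) = 1 + max(-1, -1) = 0
  height(11) = 1 + max(-1, -1) = 0
  height(8) = 1 + max(0, 0) = 1
  height(25) = 1 + max(1, -1) = 2
  height(36) = 1 + max(-1, -1) = 0
  height(34) = 1 + max(-1, 0) = 1
  height(30) = 1 + max(-1, 1) = 2
  height(43) = 1 + max(2, -1) = 3
  height(27) = 1 + max(2, 3) = 4
Height = 4


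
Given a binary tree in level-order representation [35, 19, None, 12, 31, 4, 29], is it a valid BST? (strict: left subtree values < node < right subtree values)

Level-order array: [35, 19, None, 12, 31, 4, 29]
Validate using subtree bounds (lo, hi): at each node, require lo < value < hi,
then recurse left with hi=value and right with lo=value.
Preorder trace (stopping at first violation):
  at node 35 with bounds (-inf, +inf): OK
  at node 19 with bounds (-inf, 35): OK
  at node 12 with bounds (-inf, 19): OK
  at node 4 with bounds (-inf, 12): OK
  at node 29 with bounds (12, 19): VIOLATION
Node 29 violates its bound: not (12 < 29 < 19).
Result: Not a valid BST


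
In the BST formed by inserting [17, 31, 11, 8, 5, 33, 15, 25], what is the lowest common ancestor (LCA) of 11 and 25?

Tree insertion order: [17, 31, 11, 8, 5, 33, 15, 25]
Tree (level-order array): [17, 11, 31, 8, 15, 25, 33, 5]
In a BST, the LCA of p=11, q=25 is the first node v on the
root-to-leaf path with p <= v <= q (go left if both < v, right if both > v).
Walk from root:
  at 17: 11 <= 17 <= 25, this is the LCA
LCA = 17


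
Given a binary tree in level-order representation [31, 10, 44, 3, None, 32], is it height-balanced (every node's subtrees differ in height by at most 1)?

Tree (level-order array): [31, 10, 44, 3, None, 32]
Definition: a tree is height-balanced if, at every node, |h(left) - h(right)| <= 1 (empty subtree has height -1).
Bottom-up per-node check:
  node 3: h_left=-1, h_right=-1, diff=0 [OK], height=0
  node 10: h_left=0, h_right=-1, diff=1 [OK], height=1
  node 32: h_left=-1, h_right=-1, diff=0 [OK], height=0
  node 44: h_left=0, h_right=-1, diff=1 [OK], height=1
  node 31: h_left=1, h_right=1, diff=0 [OK], height=2
All nodes satisfy the balance condition.
Result: Balanced


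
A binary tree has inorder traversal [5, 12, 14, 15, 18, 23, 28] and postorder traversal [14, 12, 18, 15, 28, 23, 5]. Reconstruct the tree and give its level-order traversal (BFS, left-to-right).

Inorder:   [5, 12, 14, 15, 18, 23, 28]
Postorder: [14, 12, 18, 15, 28, 23, 5]
Algorithm: postorder visits root last, so walk postorder right-to-left;
each value is the root of the current inorder slice — split it at that
value, recurse on the right subtree first, then the left.
Recursive splits:
  root=5; inorder splits into left=[], right=[12, 14, 15, 18, 23, 28]
  root=23; inorder splits into left=[12, 14, 15, 18], right=[28]
  root=28; inorder splits into left=[], right=[]
  root=15; inorder splits into left=[12, 14], right=[18]
  root=18; inorder splits into left=[], right=[]
  root=12; inorder splits into left=[], right=[14]
  root=14; inorder splits into left=[], right=[]
Reconstructed level-order: [5, 23, 15, 28, 12, 18, 14]


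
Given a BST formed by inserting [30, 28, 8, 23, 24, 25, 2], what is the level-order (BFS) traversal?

Tree insertion order: [30, 28, 8, 23, 24, 25, 2]
Tree (level-order array): [30, 28, None, 8, None, 2, 23, None, None, None, 24, None, 25]
BFS from the root, enqueuing left then right child of each popped node:
  queue [30] -> pop 30, enqueue [28], visited so far: [30]
  queue [28] -> pop 28, enqueue [8], visited so far: [30, 28]
  queue [8] -> pop 8, enqueue [2, 23], visited so far: [30, 28, 8]
  queue [2, 23] -> pop 2, enqueue [none], visited so far: [30, 28, 8, 2]
  queue [23] -> pop 23, enqueue [24], visited so far: [30, 28, 8, 2, 23]
  queue [24] -> pop 24, enqueue [25], visited so far: [30, 28, 8, 2, 23, 24]
  queue [25] -> pop 25, enqueue [none], visited so far: [30, 28, 8, 2, 23, 24, 25]
Result: [30, 28, 8, 2, 23, 24, 25]


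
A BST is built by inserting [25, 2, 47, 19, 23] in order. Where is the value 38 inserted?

Starting tree (level order): [25, 2, 47, None, 19, None, None, None, 23]
Insertion path: 25 -> 47
Result: insert 38 as left child of 47
Final tree (level order): [25, 2, 47, None, 19, 38, None, None, 23]


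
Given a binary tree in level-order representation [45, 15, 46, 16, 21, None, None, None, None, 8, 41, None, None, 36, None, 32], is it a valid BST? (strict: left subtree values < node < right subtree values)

Level-order array: [45, 15, 46, 16, 21, None, None, None, None, 8, 41, None, None, 36, None, 32]
Validate using subtree bounds (lo, hi): at each node, require lo < value < hi,
then recurse left with hi=value and right with lo=value.
Preorder trace (stopping at first violation):
  at node 45 with bounds (-inf, +inf): OK
  at node 15 with bounds (-inf, 45): OK
  at node 16 with bounds (-inf, 15): VIOLATION
Node 16 violates its bound: not (-inf < 16 < 15).
Result: Not a valid BST


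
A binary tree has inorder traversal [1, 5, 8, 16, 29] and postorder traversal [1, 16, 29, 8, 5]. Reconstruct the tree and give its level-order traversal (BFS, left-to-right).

Inorder:   [1, 5, 8, 16, 29]
Postorder: [1, 16, 29, 8, 5]
Algorithm: postorder visits root last, so walk postorder right-to-left;
each value is the root of the current inorder slice — split it at that
value, recurse on the right subtree first, then the left.
Recursive splits:
  root=5; inorder splits into left=[1], right=[8, 16, 29]
  root=8; inorder splits into left=[], right=[16, 29]
  root=29; inorder splits into left=[16], right=[]
  root=16; inorder splits into left=[], right=[]
  root=1; inorder splits into left=[], right=[]
Reconstructed level-order: [5, 1, 8, 29, 16]


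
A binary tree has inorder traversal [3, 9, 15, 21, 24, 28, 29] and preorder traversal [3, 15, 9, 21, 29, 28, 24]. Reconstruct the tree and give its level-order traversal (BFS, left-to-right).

Inorder:  [3, 9, 15, 21, 24, 28, 29]
Preorder: [3, 15, 9, 21, 29, 28, 24]
Algorithm: preorder visits root first, so consume preorder in order;
for each root, split the current inorder slice at that value into
left-subtree inorder and right-subtree inorder, then recurse.
Recursive splits:
  root=3; inorder splits into left=[], right=[9, 15, 21, 24, 28, 29]
  root=15; inorder splits into left=[9], right=[21, 24, 28, 29]
  root=9; inorder splits into left=[], right=[]
  root=21; inorder splits into left=[], right=[24, 28, 29]
  root=29; inorder splits into left=[24, 28], right=[]
  root=28; inorder splits into left=[24], right=[]
  root=24; inorder splits into left=[], right=[]
Reconstructed level-order: [3, 15, 9, 21, 29, 28, 24]


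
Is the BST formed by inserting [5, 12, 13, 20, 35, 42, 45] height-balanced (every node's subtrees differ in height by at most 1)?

Tree (level-order array): [5, None, 12, None, 13, None, 20, None, 35, None, 42, None, 45]
Definition: a tree is height-balanced if, at every node, |h(left) - h(right)| <= 1 (empty subtree has height -1).
Bottom-up per-node check:
  node 45: h_left=-1, h_right=-1, diff=0 [OK], height=0
  node 42: h_left=-1, h_right=0, diff=1 [OK], height=1
  node 35: h_left=-1, h_right=1, diff=2 [FAIL (|-1-1|=2 > 1)], height=2
  node 20: h_left=-1, h_right=2, diff=3 [FAIL (|-1-2|=3 > 1)], height=3
  node 13: h_left=-1, h_right=3, diff=4 [FAIL (|-1-3|=4 > 1)], height=4
  node 12: h_left=-1, h_right=4, diff=5 [FAIL (|-1-4|=5 > 1)], height=5
  node 5: h_left=-1, h_right=5, diff=6 [FAIL (|-1-5|=6 > 1)], height=6
Node 35 violates the condition: |-1 - 1| = 2 > 1.
Result: Not balanced


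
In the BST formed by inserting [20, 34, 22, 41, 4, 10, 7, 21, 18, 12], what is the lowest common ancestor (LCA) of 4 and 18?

Tree insertion order: [20, 34, 22, 41, 4, 10, 7, 21, 18, 12]
Tree (level-order array): [20, 4, 34, None, 10, 22, 41, 7, 18, 21, None, None, None, None, None, 12]
In a BST, the LCA of p=4, q=18 is the first node v on the
root-to-leaf path with p <= v <= q (go left if both < v, right if both > v).
Walk from root:
  at 20: both 4 and 18 < 20, go left
  at 4: 4 <= 4 <= 18, this is the LCA
LCA = 4


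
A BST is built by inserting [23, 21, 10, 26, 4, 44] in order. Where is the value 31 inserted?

Starting tree (level order): [23, 21, 26, 10, None, None, 44, 4]
Insertion path: 23 -> 26 -> 44
Result: insert 31 as left child of 44
Final tree (level order): [23, 21, 26, 10, None, None, 44, 4, None, 31]


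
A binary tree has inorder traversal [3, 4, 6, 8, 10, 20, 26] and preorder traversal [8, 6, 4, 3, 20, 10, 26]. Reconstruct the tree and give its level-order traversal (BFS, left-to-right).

Inorder:  [3, 4, 6, 8, 10, 20, 26]
Preorder: [8, 6, 4, 3, 20, 10, 26]
Algorithm: preorder visits root first, so consume preorder in order;
for each root, split the current inorder slice at that value into
left-subtree inorder and right-subtree inorder, then recurse.
Recursive splits:
  root=8; inorder splits into left=[3, 4, 6], right=[10, 20, 26]
  root=6; inorder splits into left=[3, 4], right=[]
  root=4; inorder splits into left=[3], right=[]
  root=3; inorder splits into left=[], right=[]
  root=20; inorder splits into left=[10], right=[26]
  root=10; inorder splits into left=[], right=[]
  root=26; inorder splits into left=[], right=[]
Reconstructed level-order: [8, 6, 20, 4, 10, 26, 3]


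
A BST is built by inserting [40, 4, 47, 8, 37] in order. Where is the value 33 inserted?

Starting tree (level order): [40, 4, 47, None, 8, None, None, None, 37]
Insertion path: 40 -> 4 -> 8 -> 37
Result: insert 33 as left child of 37
Final tree (level order): [40, 4, 47, None, 8, None, None, None, 37, 33]


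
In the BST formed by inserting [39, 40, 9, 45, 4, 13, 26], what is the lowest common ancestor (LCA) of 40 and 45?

Tree insertion order: [39, 40, 9, 45, 4, 13, 26]
Tree (level-order array): [39, 9, 40, 4, 13, None, 45, None, None, None, 26]
In a BST, the LCA of p=40, q=45 is the first node v on the
root-to-leaf path with p <= v <= q (go left if both < v, right if both > v).
Walk from root:
  at 39: both 40 and 45 > 39, go right
  at 40: 40 <= 40 <= 45, this is the LCA
LCA = 40


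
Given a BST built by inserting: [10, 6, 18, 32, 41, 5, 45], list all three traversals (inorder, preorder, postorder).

Tree insertion order: [10, 6, 18, 32, 41, 5, 45]
Tree (level-order array): [10, 6, 18, 5, None, None, 32, None, None, None, 41, None, 45]
Inorder (L, root, R): [5, 6, 10, 18, 32, 41, 45]
Preorder (root, L, R): [10, 6, 5, 18, 32, 41, 45]
Postorder (L, R, root): [5, 6, 45, 41, 32, 18, 10]


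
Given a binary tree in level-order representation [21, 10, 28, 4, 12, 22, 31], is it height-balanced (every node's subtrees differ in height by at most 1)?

Tree (level-order array): [21, 10, 28, 4, 12, 22, 31]
Definition: a tree is height-balanced if, at every node, |h(left) - h(right)| <= 1 (empty subtree has height -1).
Bottom-up per-node check:
  node 4: h_left=-1, h_right=-1, diff=0 [OK], height=0
  node 12: h_left=-1, h_right=-1, diff=0 [OK], height=0
  node 10: h_left=0, h_right=0, diff=0 [OK], height=1
  node 22: h_left=-1, h_right=-1, diff=0 [OK], height=0
  node 31: h_left=-1, h_right=-1, diff=0 [OK], height=0
  node 28: h_left=0, h_right=0, diff=0 [OK], height=1
  node 21: h_left=1, h_right=1, diff=0 [OK], height=2
All nodes satisfy the balance condition.
Result: Balanced


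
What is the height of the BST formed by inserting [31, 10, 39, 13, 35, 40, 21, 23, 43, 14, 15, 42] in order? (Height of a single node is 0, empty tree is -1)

Insertion order: [31, 10, 39, 13, 35, 40, 21, 23, 43, 14, 15, 42]
Tree (level-order array): [31, 10, 39, None, 13, 35, 40, None, 21, None, None, None, 43, 14, 23, 42, None, None, 15]
Compute height bottom-up (empty subtree = -1):
  height(15) = 1 + max(-1, -1) = 0
  height(14) = 1 + max(-1, 0) = 1
  height(23) = 1 + max(-1, -1) = 0
  height(21) = 1 + max(1, 0) = 2
  height(13) = 1 + max(-1, 2) = 3
  height(10) = 1 + max(-1, 3) = 4
  height(35) = 1 + max(-1, -1) = 0
  height(42) = 1 + max(-1, -1) = 0
  height(43) = 1 + max(0, -1) = 1
  height(40) = 1 + max(-1, 1) = 2
  height(39) = 1 + max(0, 2) = 3
  height(31) = 1 + max(4, 3) = 5
Height = 5


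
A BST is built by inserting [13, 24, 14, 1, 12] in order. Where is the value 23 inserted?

Starting tree (level order): [13, 1, 24, None, 12, 14]
Insertion path: 13 -> 24 -> 14
Result: insert 23 as right child of 14
Final tree (level order): [13, 1, 24, None, 12, 14, None, None, None, None, 23]


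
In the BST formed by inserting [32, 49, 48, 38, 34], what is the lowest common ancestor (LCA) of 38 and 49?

Tree insertion order: [32, 49, 48, 38, 34]
Tree (level-order array): [32, None, 49, 48, None, 38, None, 34]
In a BST, the LCA of p=38, q=49 is the first node v on the
root-to-leaf path with p <= v <= q (go left if both < v, right if both > v).
Walk from root:
  at 32: both 38 and 49 > 32, go right
  at 49: 38 <= 49 <= 49, this is the LCA
LCA = 49


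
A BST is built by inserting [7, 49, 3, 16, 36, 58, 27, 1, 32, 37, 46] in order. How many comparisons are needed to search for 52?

Search path for 52: 7 -> 49 -> 58
Found: False
Comparisons: 3


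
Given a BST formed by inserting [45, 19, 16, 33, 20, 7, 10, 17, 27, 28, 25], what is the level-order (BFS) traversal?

Tree insertion order: [45, 19, 16, 33, 20, 7, 10, 17, 27, 28, 25]
Tree (level-order array): [45, 19, None, 16, 33, 7, 17, 20, None, None, 10, None, None, None, 27, None, None, 25, 28]
BFS from the root, enqueuing left then right child of each popped node:
  queue [45] -> pop 45, enqueue [19], visited so far: [45]
  queue [19] -> pop 19, enqueue [16, 33], visited so far: [45, 19]
  queue [16, 33] -> pop 16, enqueue [7, 17], visited so far: [45, 19, 16]
  queue [33, 7, 17] -> pop 33, enqueue [20], visited so far: [45, 19, 16, 33]
  queue [7, 17, 20] -> pop 7, enqueue [10], visited so far: [45, 19, 16, 33, 7]
  queue [17, 20, 10] -> pop 17, enqueue [none], visited so far: [45, 19, 16, 33, 7, 17]
  queue [20, 10] -> pop 20, enqueue [27], visited so far: [45, 19, 16, 33, 7, 17, 20]
  queue [10, 27] -> pop 10, enqueue [none], visited so far: [45, 19, 16, 33, 7, 17, 20, 10]
  queue [27] -> pop 27, enqueue [25, 28], visited so far: [45, 19, 16, 33, 7, 17, 20, 10, 27]
  queue [25, 28] -> pop 25, enqueue [none], visited so far: [45, 19, 16, 33, 7, 17, 20, 10, 27, 25]
  queue [28] -> pop 28, enqueue [none], visited so far: [45, 19, 16, 33, 7, 17, 20, 10, 27, 25, 28]
Result: [45, 19, 16, 33, 7, 17, 20, 10, 27, 25, 28]
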